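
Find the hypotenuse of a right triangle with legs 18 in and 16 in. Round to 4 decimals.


Shape: right triangle
Legs a = 18 in, b = 16 in
Formula: c = sqrt(a^2 + b^2)
a^2 = 324, b^2 = 256
a^2 + b^2 = 580
c = sqrt(580)
c = 24.0832
24.0832 in


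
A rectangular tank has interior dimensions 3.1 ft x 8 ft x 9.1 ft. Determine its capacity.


Shape: rectangular prism
l = 3.1 ft, w = 8 ft, h = 9.1 ft
Formula: V = l * w * h
V = 3.1 * 8 * 9.1
V = 24.8 * 9.1
V = 225.68
225.68 ft^3


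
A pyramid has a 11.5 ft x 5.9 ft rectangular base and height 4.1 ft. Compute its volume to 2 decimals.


Shape: rectangular pyramid
Base: 11.5 ft x 5.9 ft, Height h = 4.1 ft
Formula: V = (1/3) * base_area * h
base_area = 11.5 * 5.9 = 67.85
base_area * h = 67.85 * 4.1 = 278.185
V = 278.185 / 3
V = 92.73
92.73 ft^3


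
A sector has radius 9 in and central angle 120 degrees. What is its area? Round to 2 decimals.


Shape: circular sector
Radius r = 9 in, Angle = 120 degrees
Formula: A = (angle/360) * pi * r^2
r^2 = 81
Fraction of circle = 120/360
A = (120/360) * pi * 81
A = 27 * pi
A = 84.82
84.82 in^2


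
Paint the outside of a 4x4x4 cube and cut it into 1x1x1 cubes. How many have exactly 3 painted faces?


Large cube: 4 x 4 x 4, cut into unit cubes.
Cubes with 3 painted faces are at the corners. A cube always has 8 corners.
Count = 8
8 unit cubes


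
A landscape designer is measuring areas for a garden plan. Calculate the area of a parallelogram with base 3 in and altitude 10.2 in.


Shape: parallelogram
Base b = 3 in, Height h = 10.2 in
Formula: A = b * h
A = 3 * 10.2
A = 30.6
30.6 in^2


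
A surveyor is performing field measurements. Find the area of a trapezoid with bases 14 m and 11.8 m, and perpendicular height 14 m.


Shape: trapezoid
Parallel sides a = 14 m, b = 11.8 m; Height h = 14 m
Formula: A = (a + b) * h / 2
a + b = 14 + 11.8 = 25.8
A = 25.8 * 14 / 2
A = 361.2 / 2
A = 180.6
180.6 m^2


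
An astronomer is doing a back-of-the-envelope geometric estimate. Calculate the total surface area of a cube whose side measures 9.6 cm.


Shape: cube
Side s = 9.6 cm
A cube has 6 square faces.
Formula: SA = 6 * s^2
s^2 = 92.16
SA = 6 * 92.16
SA = 552.96
552.96 cm^2


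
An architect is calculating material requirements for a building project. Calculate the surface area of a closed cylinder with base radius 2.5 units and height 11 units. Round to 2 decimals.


Shape: closed cylinder
Radius r = 2.5 units, Height h = 11 units
Formula: SA = 2*pi*r^2 + 2*pi*r*h = 2*pi*r*(r + h)
r + h = 13.5
2 * r * (r + h) = 2 * 2.5 * 13.5 = 67.5
SA = 67.5 * pi
SA = 212.06
212.06 units^2


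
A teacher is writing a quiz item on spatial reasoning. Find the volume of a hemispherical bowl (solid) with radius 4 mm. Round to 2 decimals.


Shape: hemisphere (half of a sphere)
Radius r = 4 mm
Formula: V = (1/2) * (4/3) * pi * r^3 = (2/3) * pi * r^3
r^3 = 64
(2/3) * 64 = 42.666667
V = 42.666667 * pi
V = 134.04
134.04 mm^3


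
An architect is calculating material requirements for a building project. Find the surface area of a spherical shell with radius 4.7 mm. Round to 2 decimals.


Shape: sphere
Radius r = 4.7 mm
Formula: SA = 4 * pi * r^2
r^2 = 22.09
SA = 4 * pi * 22.09
SA = 88.36 * pi
SA = 277.59
277.59 mm^2


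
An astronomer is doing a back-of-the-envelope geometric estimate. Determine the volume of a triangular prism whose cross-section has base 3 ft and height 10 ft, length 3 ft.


Shape: triangular prism
Triangle base = 3 ft, triangle height = 10 ft, prism length L = 3 ft
Formula: V = (1/2 * b * h_tri) * L
Cross-section area = 0.5 * 3 * 10 = 15
V = 15 * 3
V = 45
45 ft^3


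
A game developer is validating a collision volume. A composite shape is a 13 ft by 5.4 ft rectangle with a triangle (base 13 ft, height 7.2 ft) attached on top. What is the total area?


Composite shape: rectangle + triangle
Rectangle area = 13 * 5.4 = 70.2
Triangle area = 0.5 * 13 * 7.2 = 46.8
Total = 70.2 + 46.8
Total = 117
117 ft^2


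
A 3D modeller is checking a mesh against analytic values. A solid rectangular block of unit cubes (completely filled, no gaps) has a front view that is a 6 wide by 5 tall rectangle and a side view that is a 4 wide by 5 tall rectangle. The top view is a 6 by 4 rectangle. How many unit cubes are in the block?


Orthographic views of a solid rectangular block:
Front view 6 x 5 -> length = 6, height = 5
Side view 4 x 5 -> width = 4, height = 5 (consistent)
Top view 6 x 4 -> confirms length = 6, width = 4
The block is 6 x 4 x 5.
Total unit cubes = 6 * 4 * 5 = 120
120 unit cubes


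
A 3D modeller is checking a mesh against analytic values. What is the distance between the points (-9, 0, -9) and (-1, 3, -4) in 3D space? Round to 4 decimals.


3D distance between two points
P1 = (-9, 0, -9), P2 = (-1, 3, -4)
Formula: d = sqrt((x2-x1)^2 + (y2-y1)^2 + (z2-z1)^2)
dx = -1 - -9 = 8
dy = 3 - 0 = 3
dz = -4 - -9 = 5
dx^2 + dy^2 + dz^2 = 64 + 9 + 25 = 98
d = sqrt(98)
d = 9.8995
9.8995 units


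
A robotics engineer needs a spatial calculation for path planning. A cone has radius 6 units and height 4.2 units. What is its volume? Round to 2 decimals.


Shape: cone
Radius r = 6 units, Height h = 4.2 units
Formula: V = (1/3) * pi * r^2 * h
r^2 = 36
pi * r^2 * h = pi * 36 * 4.2 = 151.2 * pi
V = 151.2 * pi / 3
V = 158.34
158.34 units^3


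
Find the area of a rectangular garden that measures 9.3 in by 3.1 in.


Shape: rectangle
Length l = 9.3 in, Width w = 3.1 in
Formula: A = l * w
A = 9.3 * 3.1
A = 28.83
28.83 in^2


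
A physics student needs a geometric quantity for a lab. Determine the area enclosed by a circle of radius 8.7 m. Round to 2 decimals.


Shape: circle
Radius r = 8.7 m
Formula: A = pi * r^2
r^2 = 8.7^2 = 75.69
A = pi * 75.69
A = 237.79
237.79 m^2


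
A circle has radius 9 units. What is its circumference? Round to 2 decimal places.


Shape: circle
Radius r = 9 units
Formula: C = 2 * pi * r
C = 2 * pi * 9
C = 18 * pi
C = 56.55
56.55 units


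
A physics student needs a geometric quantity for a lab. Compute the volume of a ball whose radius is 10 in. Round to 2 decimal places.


Shape: sphere
Radius r = 10 in
Formula: V = (4/3) * pi * r^3
r^3 = 1000
(4/3) * 1000 = 1333.333333
V = 1333.333333 * pi
V = 4188.79
4188.79 in^3


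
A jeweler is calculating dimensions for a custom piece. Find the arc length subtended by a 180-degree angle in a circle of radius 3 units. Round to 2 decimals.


Shape: circular arc
Radius r = 3 units, Angle = 180 degrees
Formula: L = (angle/360) * 2 * pi * r
2 * pi * r = 6 * pi
L = (180/360) * 6 * pi
L = 3 * pi
L = 9.42
9.42 units


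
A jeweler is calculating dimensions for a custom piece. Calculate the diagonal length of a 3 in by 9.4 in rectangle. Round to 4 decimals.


Shape: rectangle (diagonal via Pythagoras)
Sides: 3 in and 9.4 in
Formula: d = sqrt(l^2 + w^2)
l^2 = 9, w^2 = 88.36
l^2 + w^2 = 97.36
d = sqrt(97.36)
d = 9.8671
9.8671 in


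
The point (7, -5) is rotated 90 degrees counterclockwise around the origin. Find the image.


Transformation: rotation about the origin
Original point: (7, -5)
Rule for 90 deg counterclockwise: (x, y) -> (-y, x)
Apply: (7, -5) -> (5, 7)
(5, 7)


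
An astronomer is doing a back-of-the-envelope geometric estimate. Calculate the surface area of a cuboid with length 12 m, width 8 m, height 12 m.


Shape: rectangular prism
l = 12 m, w = 8 m, h = 12 m
Formula: SA = 2(lw + lh + wh)
lw = 96, lh = 144, wh = 96
lw + lh + wh = 336
SA = 2 * 336
SA = 672
672 m^2


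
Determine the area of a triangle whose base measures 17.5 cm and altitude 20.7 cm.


Shape: triangle
Base b = 17.5 cm, Height h = 20.7 cm
Formula: A = (1/2) * b * h
A = 0.5 * 17.5 * 20.7
A = 0.5 * 362.25
A = 181.125
181.125 cm^2


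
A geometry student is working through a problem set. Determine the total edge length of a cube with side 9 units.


Shape: cube
Side s = 9 units
A cube has 12 edges, all equal.
Formula: total edge length = 12 * s
Total = 12 * 9
Total = 108
108 units


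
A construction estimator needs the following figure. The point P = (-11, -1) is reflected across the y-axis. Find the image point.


Transformation: reflection
Original point: (-11, -1)
Rule for reflection over the y-axis: (x, y) -> (-x, y)
Apply: (-11, -1) -> (11, -1)
(11, -1)


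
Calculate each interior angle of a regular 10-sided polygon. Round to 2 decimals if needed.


Shape: regular decagon (10 sides)
Formula: interior angle = (n - 2) * 180 / n
(n - 2) = 8
(n - 2) * 180 = 1440
angle = 1440 / 10
angle = 144
144 degrees


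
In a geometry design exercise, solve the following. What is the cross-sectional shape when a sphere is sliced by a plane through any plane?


Solid: sphere
Cutting plane: through any plane
Visualize the intersection of the plane with the solid's surface.
The boundary of the cut region is a circle.
circle


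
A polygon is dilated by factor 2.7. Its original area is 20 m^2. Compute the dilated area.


Linear scale factor k = 2.7
Original area = 20 m^2
Rule: under a linear scaling by k, areas scale by k^2.
k^2 = 2.7^2 = 7.29
New area = 20 * 7.29
New area = 145.8
145.8 m^2


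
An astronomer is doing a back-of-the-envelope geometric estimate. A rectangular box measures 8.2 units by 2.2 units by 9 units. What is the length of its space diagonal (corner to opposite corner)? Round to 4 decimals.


Shape: rectangular box (space diagonal)
l = 8.2 units, w = 2.2 units, h = 9 units
Visualize: the diagonal of the base, then a right triangle with that diagonal and the height.
Formula: d = sqrt(l^2 + w^2 + h^2)
l^2 + w^2 + h^2 = 67.24 + 4.84 + 81 = 153.08
d = sqrt(153.08)
d = 12.3726
12.3726 units


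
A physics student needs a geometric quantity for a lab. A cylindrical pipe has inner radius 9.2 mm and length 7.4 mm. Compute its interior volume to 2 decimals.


Shape: cylinder
Radius r = 9.2 mm, Height h = 7.4 mm
Formula: V = pi * r^2 * h
r^2 = 84.64
V = pi * 84.64 * 7.4
V = 626.336 * pi
V = 1967.69
1967.69 mm^3


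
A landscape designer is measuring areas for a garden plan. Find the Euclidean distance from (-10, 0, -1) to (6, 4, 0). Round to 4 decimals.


3D distance between two points
P1 = (-10, 0, -1), P2 = (6, 4, 0)
Formula: d = sqrt((x2-x1)^2 + (y2-y1)^2 + (z2-z1)^2)
dx = 6 - -10 = 16
dy = 4 - 0 = 4
dz = 0 - -1 = 1
dx^2 + dy^2 + dz^2 = 256 + 16 + 1 = 273
d = sqrt(273)
d = 16.5227
16.5227 units


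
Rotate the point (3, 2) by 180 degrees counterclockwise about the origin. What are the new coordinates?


Transformation: rotation about the origin
Original point: (3, 2)
Rule for 180 deg: (x, y) -> (-x, -y)
Apply: (3, 2) -> (-3, -2)
(-3, -2)


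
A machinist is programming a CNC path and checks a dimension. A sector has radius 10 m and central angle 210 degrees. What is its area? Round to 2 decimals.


Shape: circular sector
Radius r = 10 m, Angle = 210 degrees
Formula: A = (angle/360) * pi * r^2
r^2 = 100
Fraction of circle = 210/360
A = (210/360) * pi * 100
A = 58.333333 * pi
A = 183.26
183.26 m^2


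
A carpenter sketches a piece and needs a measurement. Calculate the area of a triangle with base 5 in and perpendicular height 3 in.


Shape: triangle
Base b = 5 in, Height h = 3 in
Formula: A = (1/2) * b * h
A = 0.5 * 5 * 3
A = 0.5 * 15
A = 7.5
7.5 in^2


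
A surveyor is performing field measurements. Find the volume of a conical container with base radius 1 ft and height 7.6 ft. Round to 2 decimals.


Shape: cone
Radius r = 1 ft, Height h = 7.6 ft
Formula: V = (1/3) * pi * r^2 * h
r^2 = 1
pi * r^2 * h = pi * 1 * 7.6 = 7.6 * pi
V = 7.6 * pi / 3
V = 7.96
7.96 ft^3


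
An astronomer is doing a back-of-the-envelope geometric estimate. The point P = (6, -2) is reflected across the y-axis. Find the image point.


Transformation: reflection
Original point: (6, -2)
Rule for reflection over the y-axis: (x, y) -> (-x, y)
Apply: (6, -2) -> (-6, -2)
(-6, -2)


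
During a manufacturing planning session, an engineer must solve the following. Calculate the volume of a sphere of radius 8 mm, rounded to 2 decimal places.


Shape: sphere
Radius r = 8 mm
Formula: V = (4/3) * pi * r^3
r^3 = 512
(4/3) * 512 = 682.666667
V = 682.666667 * pi
V = 2144.66
2144.66 mm^3


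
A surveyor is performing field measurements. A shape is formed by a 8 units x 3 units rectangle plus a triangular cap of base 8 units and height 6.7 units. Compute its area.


Composite shape: rectangle + triangle
Rectangle area = 8 * 3 = 24
Triangle area = 0.5 * 8 * 6.7 = 26.8
Total = 24 + 26.8
Total = 50.8
50.8 units^2


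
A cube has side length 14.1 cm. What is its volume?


Shape: cube
Side s = 14.1 cm
Formula: V = s^3
V = 14.1 * 14.1 * 14.1
V = 198.81 * 14.1
V = 2803.221
2803.221 cm^3


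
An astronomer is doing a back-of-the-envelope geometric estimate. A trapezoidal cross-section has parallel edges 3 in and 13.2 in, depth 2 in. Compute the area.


Shape: trapezoid
Parallel sides a = 3 in, b = 13.2 in; Height h = 2 in
Formula: A = (a + b) * h / 2
a + b = 3 + 13.2 = 16.2
A = 16.2 * 2 / 2
A = 32.4 / 2
A = 16.2
16.2 in^2


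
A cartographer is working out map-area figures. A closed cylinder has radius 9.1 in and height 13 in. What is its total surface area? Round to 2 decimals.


Shape: closed cylinder
Radius r = 9.1 in, Height h = 13 in
Formula: SA = 2*pi*r^2 + 2*pi*r*h = 2*pi*r*(r + h)
r + h = 22.1
2 * r * (r + h) = 2 * 9.1 * 22.1 = 402.22
SA = 402.22 * pi
SA = 1263.61
1263.61 in^2


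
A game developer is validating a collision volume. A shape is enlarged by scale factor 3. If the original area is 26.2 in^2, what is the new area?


Linear scale factor k = 3
Original area = 26.2 in^2
Rule: under a linear scaling by k, areas scale by k^2.
k^2 = 3^2 = 9
New area = 26.2 * 9
New area = 235.8
235.8 in^2


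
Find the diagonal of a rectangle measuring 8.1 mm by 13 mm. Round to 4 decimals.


Shape: rectangle (diagonal via Pythagoras)
Sides: 8.1 mm and 13 mm
Formula: d = sqrt(l^2 + w^2)
l^2 = 65.61, w^2 = 169
l^2 + w^2 = 234.61
d = sqrt(234.61)
d = 15.317
15.317 mm


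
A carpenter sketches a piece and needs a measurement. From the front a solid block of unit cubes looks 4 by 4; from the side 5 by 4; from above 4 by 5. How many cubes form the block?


Orthographic views of a solid rectangular block:
Front view 4 x 4 -> length = 4, height = 4
Side view 5 x 4 -> width = 5, height = 4 (consistent)
Top view 4 x 5 -> confirms length = 4, width = 5
The block is 4 x 5 x 4.
Total unit cubes = 4 * 5 * 4 = 80
80 unit cubes


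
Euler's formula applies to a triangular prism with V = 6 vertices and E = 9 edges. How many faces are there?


Polyhedron: triangular prism
Euler's formula for convex polyhedra: V - E + F = 2
Given: V = 6 vertices and E = 9 edges
Solve for F:
F = 2 + E - V = 2 + 9 - 6 = 5
5 faces


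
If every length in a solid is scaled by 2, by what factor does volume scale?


Linear scale factor k = 2
Rule: under a linear scaling by k, volumes scale by k^3.
k^3 = 2 * 2 * 2
k^3 = 4 * 2
k^3 = 8
Volume scales by a factor of 8.
8 (dimensionless)


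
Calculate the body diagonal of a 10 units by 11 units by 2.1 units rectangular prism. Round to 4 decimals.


Shape: rectangular box (space diagonal)
l = 10 units, w = 11 units, h = 2.1 units
Visualize: the diagonal of the base, then a right triangle with that diagonal and the height.
Formula: d = sqrt(l^2 + w^2 + h^2)
l^2 + w^2 + h^2 = 100 + 121 + 4.41 = 225.41
d = sqrt(225.41)
d = 15.0137
15.0137 units


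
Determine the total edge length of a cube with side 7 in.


Shape: cube
Side s = 7 in
A cube has 12 edges, all equal.
Formula: total edge length = 12 * s
Total = 12 * 7
Total = 84
84 in


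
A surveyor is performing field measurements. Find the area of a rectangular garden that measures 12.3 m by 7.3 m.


Shape: rectangle
Length l = 12.3 m, Width w = 7.3 m
Formula: A = l * w
A = 12.3 * 7.3
A = 89.79
89.79 m^2


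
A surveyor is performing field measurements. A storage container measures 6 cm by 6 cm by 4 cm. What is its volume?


Shape: rectangular prism
l = 6 cm, w = 6 cm, h = 4 cm
Formula: V = l * w * h
V = 6 * 6 * 4
V = 36 * 4
V = 144
144 cm^3


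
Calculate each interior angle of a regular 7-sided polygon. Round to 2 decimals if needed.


Shape: regular heptagon (7 sides)
Formula: interior angle = (n - 2) * 180 / n
(n - 2) = 5
(n - 2) * 180 = 900
angle = 900 / 7
angle = 128.57
128.57 degrees


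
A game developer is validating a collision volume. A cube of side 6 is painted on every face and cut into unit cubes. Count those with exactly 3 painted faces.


Large cube: 6 x 6 x 6, cut into unit cubes.
Cubes with 3 painted faces are at the corners. A cube always has 8 corners.
Count = 8
8 unit cubes


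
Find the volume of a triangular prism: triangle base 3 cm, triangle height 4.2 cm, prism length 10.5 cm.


Shape: triangular prism
Triangle base = 3 cm, triangle height = 4.2 cm, prism length L = 10.5 cm
Formula: V = (1/2 * b * h_tri) * L
Cross-section area = 0.5 * 3 * 4.2 = 6.3
V = 6.3 * 10.5
V = 66.15
66.15 cm^3


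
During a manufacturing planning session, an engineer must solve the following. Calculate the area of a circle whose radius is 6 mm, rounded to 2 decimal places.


Shape: circle
Radius r = 6 mm
Formula: A = pi * r^2
r^2 = 6^2 = 36
A = pi * 36
A = 113.1
113.1 mm^2


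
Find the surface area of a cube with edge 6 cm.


Shape: cube
Side s = 6 cm
A cube has 6 square faces.
Formula: SA = 6 * s^2
s^2 = 36
SA = 6 * 36
SA = 216
216 cm^2


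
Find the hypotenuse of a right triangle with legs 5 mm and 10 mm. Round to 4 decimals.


Shape: right triangle
Legs a = 5 mm, b = 10 mm
Formula: c = sqrt(a^2 + b^2)
a^2 = 25, b^2 = 100
a^2 + b^2 = 125
c = sqrt(125)
c = 11.1803
11.1803 mm


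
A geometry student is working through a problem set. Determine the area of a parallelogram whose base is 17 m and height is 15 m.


Shape: parallelogram
Base b = 17 m, Height h = 15 m
Formula: A = b * h
A = 17 * 15
A = 255
255 m^2


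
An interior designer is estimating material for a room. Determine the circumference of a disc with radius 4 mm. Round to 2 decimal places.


Shape: circle
Radius r = 4 mm
Formula: C = 2 * pi * r
C = 2 * pi * 4
C = 8 * pi
C = 25.13
25.13 mm


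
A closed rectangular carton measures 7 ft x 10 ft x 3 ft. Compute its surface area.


Shape: rectangular prism
l = 7 ft, w = 10 ft, h = 3 ft
Formula: SA = 2(lw + lh + wh)
lw = 70, lh = 21, wh = 30
lw + lh + wh = 121
SA = 2 * 121
SA = 242
242 ft^2


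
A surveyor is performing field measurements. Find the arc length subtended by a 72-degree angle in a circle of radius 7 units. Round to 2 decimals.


Shape: circular arc
Radius r = 7 units, Angle = 72 degrees
Formula: L = (angle/360) * 2 * pi * r
2 * pi * r = 14 * pi
L = (72/360) * 14 * pi
L = 2.8 * pi
L = 8.8
8.8 units


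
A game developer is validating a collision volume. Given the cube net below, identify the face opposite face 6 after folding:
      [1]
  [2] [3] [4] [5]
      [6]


Net: cross layout. Take square 3 as the base (bottom).
Fold the four squares in the horizontal row up around 3: 2 -> left, 4 -> right, 5 wraps to the top.
Fold 1 and 6 up from 3: 1 -> back, 6 -> front.
Opposite pairs are therefore: (1, 6), (2, 4), (3, 5).
Face 6 is opposite face 1.
face 1


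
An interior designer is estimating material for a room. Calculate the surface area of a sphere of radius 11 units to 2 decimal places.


Shape: sphere
Radius r = 11 units
Formula: SA = 4 * pi * r^2
r^2 = 121
SA = 4 * pi * 121
SA = 484 * pi
SA = 1520.53
1520.53 units^2


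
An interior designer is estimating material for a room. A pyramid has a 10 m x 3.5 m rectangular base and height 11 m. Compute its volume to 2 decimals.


Shape: rectangular pyramid
Base: 10 m x 3.5 m, Height h = 11 m
Formula: V = (1/3) * base_area * h
base_area = 10 * 3.5 = 35
base_area * h = 35 * 11 = 385
V = 385 / 3
V = 128.33
128.33 m^3


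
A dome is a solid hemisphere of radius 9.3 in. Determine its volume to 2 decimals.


Shape: hemisphere (half of a sphere)
Radius r = 9.3 in
Formula: V = (1/2) * (4/3) * pi * r^3 = (2/3) * pi * r^3
r^3 = 804.357
(2/3) * 804.357 = 536.238
V = 536.238 * pi
V = 1684.64
1684.64 in^3


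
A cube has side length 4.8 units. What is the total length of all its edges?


Shape: cube
Side s = 4.8 units
A cube has 12 edges, all equal.
Formula: total edge length = 12 * s
Total = 12 * 4.8
Total = 57.6
57.6 units


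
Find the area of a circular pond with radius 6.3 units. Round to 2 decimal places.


Shape: circle
Radius r = 6.3 units
Formula: A = pi * r^2
r^2 = 6.3^2 = 39.69
A = pi * 39.69
A = 124.69
124.69 units^2


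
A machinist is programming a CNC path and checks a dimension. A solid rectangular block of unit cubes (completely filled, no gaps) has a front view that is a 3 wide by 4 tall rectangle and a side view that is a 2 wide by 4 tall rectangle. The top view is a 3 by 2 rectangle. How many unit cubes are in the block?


Orthographic views of a solid rectangular block:
Front view 3 x 4 -> length = 3, height = 4
Side view 2 x 4 -> width = 2, height = 4 (consistent)
Top view 3 x 2 -> confirms length = 3, width = 2
The block is 3 x 2 x 4.
Total unit cubes = 3 * 2 * 4 = 24
24 unit cubes


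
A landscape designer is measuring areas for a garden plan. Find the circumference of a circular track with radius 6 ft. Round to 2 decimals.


Shape: circle
Radius r = 6 ft
Formula: C = 2 * pi * r
C = 2 * pi * 6
C = 12 * pi
C = 37.7
37.7 ft


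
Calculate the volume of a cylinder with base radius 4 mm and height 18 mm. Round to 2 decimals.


Shape: cylinder
Radius r = 4 mm, Height h = 18 mm
Formula: V = pi * r^2 * h
r^2 = 16
V = pi * 16 * 18
V = 288 * pi
V = 904.78
904.78 mm^3


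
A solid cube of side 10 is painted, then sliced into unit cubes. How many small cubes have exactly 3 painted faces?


Large cube: 10 x 10 x 10, cut into unit cubes.
Cubes with 3 painted faces are at the corners. A cube always has 8 corners.
Count = 8
8 unit cubes


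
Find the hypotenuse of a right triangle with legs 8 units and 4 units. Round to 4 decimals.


Shape: right triangle
Legs a = 8 units, b = 4 units
Formula: c = sqrt(a^2 + b^2)
a^2 = 64, b^2 = 16
a^2 + b^2 = 80
c = sqrt(80)
c = 8.9443
8.9443 units


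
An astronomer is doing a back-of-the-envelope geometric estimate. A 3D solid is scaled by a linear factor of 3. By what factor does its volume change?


Linear scale factor k = 3
Rule: under a linear scaling by k, volumes scale by k^3.
k^3 = 3 * 3 * 3
k^3 = 9 * 3
k^3 = 27
Volume scales by a factor of 27.
27 (dimensionless)


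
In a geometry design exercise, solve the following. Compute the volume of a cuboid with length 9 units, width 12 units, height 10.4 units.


Shape: rectangular prism
l = 9 units, w = 12 units, h = 10.4 units
Formula: V = l * w * h
V = 9 * 12 * 10.4
V = 108 * 10.4
V = 1123.2
1123.2 units^3


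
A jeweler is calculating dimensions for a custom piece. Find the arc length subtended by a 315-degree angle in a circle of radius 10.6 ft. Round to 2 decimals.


Shape: circular arc
Radius r = 10.6 ft, Angle = 315 degrees
Formula: L = (angle/360) * 2 * pi * r
2 * pi * r = 21.2 * pi
L = (315/360) * 21.2 * pi
L = 18.55 * pi
L = 58.28
58.28 ft


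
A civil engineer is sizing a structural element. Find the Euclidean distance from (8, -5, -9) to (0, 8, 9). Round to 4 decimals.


3D distance between two points
P1 = (8, -5, -9), P2 = (0, 8, 9)
Formula: d = sqrt((x2-x1)^2 + (y2-y1)^2 + (z2-z1)^2)
dx = 0 - 8 = -8
dy = 8 - -5 = 13
dz = 9 - -9 = 18
dx^2 + dy^2 + dz^2 = 64 + 169 + 324 = 557
d = sqrt(557)
d = 23.6008
23.6008 units


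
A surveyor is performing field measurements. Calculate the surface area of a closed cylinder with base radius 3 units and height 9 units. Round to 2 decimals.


Shape: closed cylinder
Radius r = 3 units, Height h = 9 units
Formula: SA = 2*pi*r^2 + 2*pi*r*h = 2*pi*r*(r + h)
r + h = 12
2 * r * (r + h) = 2 * 3 * 12 = 72
SA = 72 * pi
SA = 226.19
226.19 units^2


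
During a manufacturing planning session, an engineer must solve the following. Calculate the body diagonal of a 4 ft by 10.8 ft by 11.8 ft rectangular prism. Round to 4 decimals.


Shape: rectangular box (space diagonal)
l = 4 ft, w = 10.8 ft, h = 11.8 ft
Visualize: the diagonal of the base, then a right triangle with that diagonal and the height.
Formula: d = sqrt(l^2 + w^2 + h^2)
l^2 + w^2 + h^2 = 16 + 116.64 + 139.24 = 271.88
d = sqrt(271.88)
d = 16.4888
16.4888 ft


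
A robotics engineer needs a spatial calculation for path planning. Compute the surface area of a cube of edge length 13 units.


Shape: cube
Side s = 13 units
A cube has 6 square faces.
Formula: SA = 6 * s^2
s^2 = 169
SA = 6 * 169
SA = 1014
1014 units^2


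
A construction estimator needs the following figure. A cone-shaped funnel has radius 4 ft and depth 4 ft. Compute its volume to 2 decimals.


Shape: cone
Radius r = 4 ft, Height h = 4 ft
Formula: V = (1/3) * pi * r^2 * h
r^2 = 16
pi * r^2 * h = pi * 16 * 4 = 64 * pi
V = 64 * pi / 3
V = 67.02
67.02 ft^3


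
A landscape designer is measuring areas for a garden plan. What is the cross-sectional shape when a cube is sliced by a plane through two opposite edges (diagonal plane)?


Solid: cube
Cutting plane: through two opposite edges (diagonal plane)
Visualize the intersection of the plane with the solid's surface.
The boundary of the cut region is a rectangle.
rectangle


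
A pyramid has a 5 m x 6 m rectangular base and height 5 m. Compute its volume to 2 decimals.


Shape: rectangular pyramid
Base: 5 m x 6 m, Height h = 5 m
Formula: V = (1/3) * base_area * h
base_area = 5 * 6 = 30
base_area * h = 30 * 5 = 150
V = 150 / 3
V = 50
50 m^3


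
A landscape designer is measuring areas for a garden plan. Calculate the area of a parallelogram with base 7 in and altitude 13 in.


Shape: parallelogram
Base b = 7 in, Height h = 13 in
Formula: A = b * h
A = 7 * 13
A = 91
91 in^2


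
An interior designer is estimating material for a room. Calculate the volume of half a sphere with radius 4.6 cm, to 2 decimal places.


Shape: hemisphere (half of a sphere)
Radius r = 4.6 cm
Formula: V = (1/2) * (4/3) * pi * r^3 = (2/3) * pi * r^3
r^3 = 97.336
(2/3) * 97.336 = 64.890667
V = 64.890667 * pi
V = 203.86
203.86 cm^3


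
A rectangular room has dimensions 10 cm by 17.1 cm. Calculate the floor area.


Shape: rectangle
Length l = 10 cm, Width w = 17.1 cm
Formula: A = l * w
A = 10 * 17.1
A = 171
171 cm^2


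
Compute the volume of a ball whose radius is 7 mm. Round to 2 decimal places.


Shape: sphere
Radius r = 7 mm
Formula: V = (4/3) * pi * r^3
r^3 = 343
(4/3) * 343 = 457.333333
V = 457.333333 * pi
V = 1436.76
1436.76 mm^3


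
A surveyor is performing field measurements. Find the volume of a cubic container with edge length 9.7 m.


Shape: cube
Side s = 9.7 m
Formula: V = s^3
V = 9.7 * 9.7 * 9.7
V = 94.09 * 9.7
V = 912.673
912.673 m^3


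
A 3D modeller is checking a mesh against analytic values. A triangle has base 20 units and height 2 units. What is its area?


Shape: triangle
Base b = 20 units, Height h = 2 units
Formula: A = (1/2) * b * h
A = 0.5 * 20 * 2
A = 0.5 * 40
A = 20
20 units^2


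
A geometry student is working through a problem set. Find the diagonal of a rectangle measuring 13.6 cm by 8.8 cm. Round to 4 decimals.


Shape: rectangle (diagonal via Pythagoras)
Sides: 13.6 cm and 8.8 cm
Formula: d = sqrt(l^2 + w^2)
l^2 = 184.96, w^2 = 77.44
l^2 + w^2 = 262.4
d = sqrt(262.4)
d = 16.1988
16.1988 cm


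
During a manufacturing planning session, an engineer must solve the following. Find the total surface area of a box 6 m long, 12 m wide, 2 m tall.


Shape: rectangular prism
l = 6 m, w = 12 m, h = 2 m
Formula: SA = 2(lw + lh + wh)
lw = 72, lh = 12, wh = 24
lw + lh + wh = 108
SA = 2 * 108
SA = 216
216 m^2


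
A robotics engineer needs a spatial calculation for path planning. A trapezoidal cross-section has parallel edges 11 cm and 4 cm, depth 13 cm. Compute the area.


Shape: trapezoid
Parallel sides a = 11 cm, b = 4 cm; Height h = 13 cm
Formula: A = (a + b) * h / 2
a + b = 11 + 4 = 15
A = 15 * 13 / 2
A = 195 / 2
A = 97.5
97.5 cm^2


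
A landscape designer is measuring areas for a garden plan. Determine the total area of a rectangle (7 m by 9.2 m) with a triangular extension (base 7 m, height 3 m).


Composite shape: rectangle + triangle
Rectangle area = 7 * 9.2 = 64.4
Triangle area = 0.5 * 7 * 3 = 10.5
Total = 64.4 + 10.5
Total = 74.9
74.9 m^2


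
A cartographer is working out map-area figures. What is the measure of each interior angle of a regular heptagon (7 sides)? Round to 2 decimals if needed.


Shape: regular heptagon (7 sides)
Formula: interior angle = (n - 2) * 180 / n
(n - 2) = 5
(n - 2) * 180 = 900
angle = 900 / 7
angle = 128.57
128.57 degrees


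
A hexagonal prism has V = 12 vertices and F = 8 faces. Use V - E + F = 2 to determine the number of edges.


Polyhedron: hexagonal prism
Euler's formula for convex polyhedra: V - E + F = 2
Given: V = 12 vertices and F = 8 faces
Solve for E:
E = V + F - 2 = 12 + 8 - 2 = 18
18 edges


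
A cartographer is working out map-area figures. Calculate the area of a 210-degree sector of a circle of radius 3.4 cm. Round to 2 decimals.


Shape: circular sector
Radius r = 3.4 cm, Angle = 210 degrees
Formula: A = (angle/360) * pi * r^2
r^2 = 11.56
Fraction of circle = 210/360
A = (210/360) * pi * 11.56
A = 6.743333 * pi
A = 21.18
21.18 cm^2


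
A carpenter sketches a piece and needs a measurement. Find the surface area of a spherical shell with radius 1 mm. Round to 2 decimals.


Shape: sphere
Radius r = 1 mm
Formula: SA = 4 * pi * r^2
r^2 = 1
SA = 4 * pi * 1
SA = 4 * pi
SA = 12.57
12.57 mm^2


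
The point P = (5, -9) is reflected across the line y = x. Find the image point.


Transformation: reflection
Original point: (5, -9)
Rule for reflection over y = x: (x, y) -> (y, x)
Apply: (5, -9) -> (-9, 5)
(-9, 5)


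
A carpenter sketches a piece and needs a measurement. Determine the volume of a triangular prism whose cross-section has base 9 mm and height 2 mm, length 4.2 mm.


Shape: triangular prism
Triangle base = 9 mm, triangle height = 2 mm, prism length L = 4.2 mm
Formula: V = (1/2 * b * h_tri) * L
Cross-section area = 0.5 * 9 * 2 = 9
V = 9 * 4.2
V = 37.8
37.8 mm^3


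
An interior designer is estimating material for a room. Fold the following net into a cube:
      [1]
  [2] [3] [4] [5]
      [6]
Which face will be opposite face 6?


Net: cross layout. Take square 3 as the base (bottom).
Fold the four squares in the horizontal row up around 3: 2 -> left, 4 -> right, 5 wraps to the top.
Fold 1 and 6 up from 3: 1 -> back, 6 -> front.
Opposite pairs are therefore: (1, 6), (2, 4), (3, 5).
Face 6 is opposite face 1.
face 1


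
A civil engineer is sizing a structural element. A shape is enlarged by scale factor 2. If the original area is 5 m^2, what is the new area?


Linear scale factor k = 2
Original area = 5 m^2
Rule: under a linear scaling by k, areas scale by k^2.
k^2 = 2^2 = 4
New area = 5 * 4
New area = 20
20 m^2


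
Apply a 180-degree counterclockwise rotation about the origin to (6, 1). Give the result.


Transformation: rotation about the origin
Original point: (6, 1)
Rule for 180 deg: (x, y) -> (-x, -y)
Apply: (6, 1) -> (-6, -1)
(-6, -1)


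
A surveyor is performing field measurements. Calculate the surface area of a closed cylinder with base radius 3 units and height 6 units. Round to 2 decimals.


Shape: closed cylinder
Radius r = 3 units, Height h = 6 units
Formula: SA = 2*pi*r^2 + 2*pi*r*h = 2*pi*r*(r + h)
r + h = 9
2 * r * (r + h) = 2 * 3 * 9 = 54
SA = 54 * pi
SA = 169.65
169.65 units^2


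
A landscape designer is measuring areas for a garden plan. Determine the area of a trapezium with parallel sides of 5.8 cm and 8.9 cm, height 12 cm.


Shape: trapezoid
Parallel sides a = 5.8 cm, b = 8.9 cm; Height h = 12 cm
Formula: A = (a + b) * h / 2
a + b = 5.8 + 8.9 = 14.7
A = 14.7 * 12 / 2
A = 176.4 / 2
A = 88.2
88.2 cm^2


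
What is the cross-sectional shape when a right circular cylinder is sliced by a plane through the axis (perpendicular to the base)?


Solid: right circular cylinder
Cutting plane: through the axis (perpendicular to the base)
Visualize the intersection of the plane with the solid's surface.
The boundary of the cut region is a rectangle.
rectangle


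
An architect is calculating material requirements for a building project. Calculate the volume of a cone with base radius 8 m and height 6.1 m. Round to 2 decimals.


Shape: cone
Radius r = 8 m, Height h = 6.1 m
Formula: V = (1/3) * pi * r^2 * h
r^2 = 64
pi * r^2 * h = pi * 64 * 6.1 = 390.4 * pi
V = 390.4 * pi / 3
V = 408.83
408.83 m^3


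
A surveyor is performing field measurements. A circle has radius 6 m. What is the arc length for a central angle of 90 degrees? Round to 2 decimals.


Shape: circular arc
Radius r = 6 m, Angle = 90 degrees
Formula: L = (angle/360) * 2 * pi * r
2 * pi * r = 12 * pi
L = (90/360) * 12 * pi
L = 3 * pi
L = 9.42
9.42 m


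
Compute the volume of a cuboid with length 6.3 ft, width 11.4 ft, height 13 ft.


Shape: rectangular prism
l = 6.3 ft, w = 11.4 ft, h = 13 ft
Formula: V = l * w * h
V = 6.3 * 11.4 * 13
V = 71.82 * 13
V = 933.66
933.66 ft^3


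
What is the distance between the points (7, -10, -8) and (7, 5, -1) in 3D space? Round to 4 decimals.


3D distance between two points
P1 = (7, -10, -8), P2 = (7, 5, -1)
Formula: d = sqrt((x2-x1)^2 + (y2-y1)^2 + (z2-z1)^2)
dx = 7 - 7 = 0
dy = 5 - -10 = 15
dz = -1 - -8 = 7
dx^2 + dy^2 + dz^2 = 0 + 225 + 49 = 274
d = sqrt(274)
d = 16.5529
16.5529 units


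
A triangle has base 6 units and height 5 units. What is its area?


Shape: triangle
Base b = 6 units, Height h = 5 units
Formula: A = (1/2) * b * h
A = 0.5 * 6 * 5
A = 0.5 * 30
A = 15
15 units^2


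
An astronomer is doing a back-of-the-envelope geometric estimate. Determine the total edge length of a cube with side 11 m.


Shape: cube
Side s = 11 m
A cube has 12 edges, all equal.
Formula: total edge length = 12 * s
Total = 12 * 11
Total = 132
132 m


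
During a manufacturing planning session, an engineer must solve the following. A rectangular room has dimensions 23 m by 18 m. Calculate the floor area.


Shape: rectangle
Length l = 23 m, Width w = 18 m
Formula: A = l * w
A = 23 * 18
A = 414
414 m^2


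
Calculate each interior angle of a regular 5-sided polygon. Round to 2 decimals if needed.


Shape: regular pentagon (5 sides)
Formula: interior angle = (n - 2) * 180 / n
(n - 2) = 3
(n - 2) * 180 = 540
angle = 540 / 5
angle = 108
108 degrees


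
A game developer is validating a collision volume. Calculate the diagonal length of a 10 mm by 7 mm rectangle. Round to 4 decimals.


Shape: rectangle (diagonal via Pythagoras)
Sides: 10 mm and 7 mm
Formula: d = sqrt(l^2 + w^2)
l^2 = 100, w^2 = 49
l^2 + w^2 = 149
d = sqrt(149)
d = 12.2066
12.2066 mm


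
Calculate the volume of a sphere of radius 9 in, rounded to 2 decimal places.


Shape: sphere
Radius r = 9 in
Formula: V = (4/3) * pi * r^3
r^3 = 729
(4/3) * 729 = 972
V = 972 * pi
V = 3053.63
3053.63 in^3


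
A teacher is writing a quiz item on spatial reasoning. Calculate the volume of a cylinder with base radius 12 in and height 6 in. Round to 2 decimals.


Shape: cylinder
Radius r = 12 in, Height h = 6 in
Formula: V = pi * r^2 * h
r^2 = 144
V = pi * 144 * 6
V = 864 * pi
V = 2714.34
2714.34 in^3


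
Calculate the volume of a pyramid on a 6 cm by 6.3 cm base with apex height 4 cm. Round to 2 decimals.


Shape: rectangular pyramid
Base: 6 cm x 6.3 cm, Height h = 4 cm
Formula: V = (1/3) * base_area * h
base_area = 6 * 6.3 = 37.8
base_area * h = 37.8 * 4 = 151.2
V = 151.2 / 3
V = 50.4
50.4 cm^3


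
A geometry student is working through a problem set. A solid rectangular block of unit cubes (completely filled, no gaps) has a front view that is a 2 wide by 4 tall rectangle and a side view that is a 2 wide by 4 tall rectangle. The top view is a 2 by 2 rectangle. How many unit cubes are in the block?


Orthographic views of a solid rectangular block:
Front view 2 x 4 -> length = 2, height = 4
Side view 2 x 4 -> width = 2, height = 4 (consistent)
Top view 2 x 2 -> confirms length = 2, width = 2
The block is 2 x 2 x 4.
Total unit cubes = 2 * 2 * 4 = 16
16 unit cubes


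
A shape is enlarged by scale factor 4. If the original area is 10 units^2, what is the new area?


Linear scale factor k = 4
Original area = 10 units^2
Rule: under a linear scaling by k, areas scale by k^2.
k^2 = 4^2 = 16
New area = 10 * 16
New area = 160
160 units^2


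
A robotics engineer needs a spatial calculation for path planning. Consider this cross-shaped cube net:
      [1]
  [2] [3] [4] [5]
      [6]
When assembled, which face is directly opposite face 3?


Net: cross layout. Take square 3 as the base (bottom).
Fold the four squares in the horizontal row up around 3: 2 -> left, 4 -> right, 5 wraps to the top.
Fold 1 and 6 up from 3: 1 -> back, 6 -> front.
Opposite pairs are therefore: (1, 6), (2, 4), (3, 5).
Face 3 is opposite face 5.
face 5


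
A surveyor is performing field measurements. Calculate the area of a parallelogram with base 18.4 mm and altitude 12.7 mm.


Shape: parallelogram
Base b = 18.4 mm, Height h = 12.7 mm
Formula: A = b * h
A = 18.4 * 12.7
A = 233.68
233.68 mm^2


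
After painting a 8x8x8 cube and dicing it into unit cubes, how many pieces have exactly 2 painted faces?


Large cube: 8 x 8 x 8, cut into unit cubes.
n = 8, so n - 2 = 6
Cubes with 2 painted faces lie along the edges, excluding corners.
A cube has 12 edges; each contributes (n - 2) = 6 such cubes.
Count = 12 * 6 = 72
72 unit cubes


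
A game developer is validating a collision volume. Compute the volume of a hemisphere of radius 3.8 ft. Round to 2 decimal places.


Shape: hemisphere (half of a sphere)
Radius r = 3.8 ft
Formula: V = (1/2) * (4/3) * pi * r^3 = (2/3) * pi * r^3
r^3 = 54.872
(2/3) * 54.872 = 36.581333
V = 36.581333 * pi
V = 114.92
114.92 ft^3


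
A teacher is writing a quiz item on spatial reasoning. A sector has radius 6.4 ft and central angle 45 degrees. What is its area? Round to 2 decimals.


Shape: circular sector
Radius r = 6.4 ft, Angle = 45 degrees
Formula: A = (angle/360) * pi * r^2
r^2 = 40.96
Fraction of circle = 45/360
A = (45/360) * pi * 40.96
A = 5.12 * pi
A = 16.08
16.08 ft^2


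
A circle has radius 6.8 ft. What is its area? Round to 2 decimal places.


Shape: circle
Radius r = 6.8 ft
Formula: A = pi * r^2
r^2 = 6.8^2 = 46.24
A = pi * 46.24
A = 145.27
145.27 ft^2


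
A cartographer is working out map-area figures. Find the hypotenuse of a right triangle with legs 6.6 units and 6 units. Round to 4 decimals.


Shape: right triangle
Legs a = 6.6 units, b = 6 units
Formula: c = sqrt(a^2 + b^2)
a^2 = 43.56, b^2 = 36
a^2 + b^2 = 79.56
c = sqrt(79.56)
c = 8.9196
8.9196 units


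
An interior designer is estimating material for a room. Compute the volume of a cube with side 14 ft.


Shape: cube
Side s = 14 ft
Formula: V = s^3
V = 14 * 14 * 14
V = 196 * 14
V = 2744
2744 ft^3


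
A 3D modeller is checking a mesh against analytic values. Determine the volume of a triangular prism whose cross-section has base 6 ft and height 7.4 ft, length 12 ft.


Shape: triangular prism
Triangle base = 6 ft, triangle height = 7.4 ft, prism length L = 12 ft
Formula: V = (1/2 * b * h_tri) * L
Cross-section area = 0.5 * 6 * 7.4 = 22.2
V = 22.2 * 12
V = 266.4
266.4 ft^3


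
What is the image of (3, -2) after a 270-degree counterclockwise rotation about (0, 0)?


Transformation: rotation about the origin
Original point: (3, -2)
Rule for 270 deg counterclockwise: (x, y) -> (y, -x)
Apply: (3, -2) -> (-2, -3)
(-2, -3)


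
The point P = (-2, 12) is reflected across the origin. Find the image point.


Transformation: reflection
Original point: (-2, 12)
Rule for reflection through the origin: (x, y) -> (-x, -y)
Apply: (-2, 12) -> (2, -12)
(2, -12)
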